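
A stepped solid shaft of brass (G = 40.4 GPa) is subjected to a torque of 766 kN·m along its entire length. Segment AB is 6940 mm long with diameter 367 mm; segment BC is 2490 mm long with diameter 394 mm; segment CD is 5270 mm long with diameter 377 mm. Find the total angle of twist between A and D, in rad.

0.144 rad

J_AB = π(0.367)⁴/32 = 1.78×10^-3 m⁴; J_BC = π(0.394)⁴/32 = 2.37×10^-3 m⁴; J_CD = π(0.377)⁴/32 = 1.98×10^-3 m⁴.
θ = (T/G)·Σ L_i/J_i = (766000/40.4×10⁹)·(6.94/1.78×10^-3 + 2.49/2.37×10^-3 + 5.27/1.98×10^-3) = 0.1442 rad.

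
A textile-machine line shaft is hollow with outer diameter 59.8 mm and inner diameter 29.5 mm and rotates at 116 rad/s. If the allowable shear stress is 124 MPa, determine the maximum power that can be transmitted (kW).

568 kW

J = π(d_o⁴ − d_i⁴)/32 = π(0.0598⁴ − 0.0295⁴)/32 = 1.181×10^-6 m⁴.
T_max = τ_allow·J/r = 1.24×10^8 × 1.181×10^-6 / 0.0299 = 4898 N·m.
ω = 116 rad/s, so P_max = T_max·ω = 5.682×10^5 W.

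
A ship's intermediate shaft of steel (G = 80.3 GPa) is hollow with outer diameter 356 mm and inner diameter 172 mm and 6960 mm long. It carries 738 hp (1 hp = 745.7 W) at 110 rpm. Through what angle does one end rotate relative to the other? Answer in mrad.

2.78 mrad

ω = 2π·110/60 = 11.52 rad/s, so T = P/ω = 738×745.7 / 11.52 = 47770 N·m.
J = π(d_o⁴ − d_i⁴)/32 = π(0.356⁴ − 0.172⁴)/32 = 1.491×10^-3 m⁴.
θ = T·L/(G·J) = 47770 × 6.96 / (80.3×10⁹ × 1.491×10^-3) = 2.777×10^-3 rad.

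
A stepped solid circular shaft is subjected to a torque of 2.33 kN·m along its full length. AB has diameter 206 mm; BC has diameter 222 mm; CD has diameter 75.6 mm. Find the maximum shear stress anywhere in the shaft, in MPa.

Under the same torque, τ_max = 16T/(πd³) is largest where d is smallest — segment CD (d = 75.6 mm).
τ_max = 16·2330/(π·(0.0756)³) = 2.746×10^7 Pa.

27.5 MPa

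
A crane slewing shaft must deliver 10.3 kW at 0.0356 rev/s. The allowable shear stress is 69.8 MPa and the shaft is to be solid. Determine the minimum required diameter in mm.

ω = 2π·0.0356 = 0.2237 rad/s, so T = P/ω = 10.3×10³ / 0.2237 = 46050 N·m.
For a solid shaft τ_max = 16T/(πd³), so d = (16T/(π τ_allow))^(1/3) = (16·46050/(π·6.98×10^7))^(1/3) = 0.1498 m.

150 mm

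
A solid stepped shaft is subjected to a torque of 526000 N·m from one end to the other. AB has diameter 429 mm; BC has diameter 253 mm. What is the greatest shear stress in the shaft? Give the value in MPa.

165 MPa

Under the same torque, τ_max = 16T/(πd³) is largest where d is smallest — segment BC (d = 253 mm).
τ_max = 16·526000/(π·(0.253)³) = 1.654×10^8 Pa.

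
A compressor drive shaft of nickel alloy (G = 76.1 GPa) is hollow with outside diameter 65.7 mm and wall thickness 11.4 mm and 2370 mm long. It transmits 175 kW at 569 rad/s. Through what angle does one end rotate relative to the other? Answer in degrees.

0.367°

ω = 569 rad/s, so T = P/ω = 175×10³ / 569.0 = 307.6 N·m.
J = π(d_o⁴ − d_i⁴)/32 = π(0.0657⁴ − 0.0429⁴)/32 = 1.497×10^-6 m⁴.
θ = T·L/(G·J) = 307.6 × 2.37 / (76.1×10⁹ × 1.497×10^-6) = 6.400×10^-3 rad.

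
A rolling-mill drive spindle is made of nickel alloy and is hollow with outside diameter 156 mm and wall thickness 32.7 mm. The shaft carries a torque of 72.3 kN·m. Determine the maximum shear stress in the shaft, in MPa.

J = π(d_o⁴ − d_i⁴)/32 = π(0.156⁴ − 0.0906⁴)/32 = 5.153×10^-5 m⁴.
τ_max = T·r/J = 72300 × 0.0780 / 5.153×10^-5 = 1.094×10^8 Pa.

109 MPa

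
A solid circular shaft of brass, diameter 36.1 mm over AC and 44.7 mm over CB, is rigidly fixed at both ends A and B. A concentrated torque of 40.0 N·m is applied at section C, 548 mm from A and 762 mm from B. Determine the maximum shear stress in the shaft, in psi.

Compatibility: T_A·a/J_AC = T_B·b/J_CB with T_A + T_B = T₀.
J_AC = 1.67×10^-7 m⁴, J_CB = 3.92×10^-7 m⁴, so T_A = T₀·(J_AC/a)/((J_AC/a)+(J_CB/b)) = 14.87 N·m, T_B = 25.13 N·m.
τ in each portion: τ_AC = 1.61×10^6 Pa, τ_CB = 1.43×10^6 Pa; maximum is in AC.
τ_max = T_AC·r/J = 14.87·0.0181/1.67×10^-7 = 1.609×10^6 Pa.

233 psi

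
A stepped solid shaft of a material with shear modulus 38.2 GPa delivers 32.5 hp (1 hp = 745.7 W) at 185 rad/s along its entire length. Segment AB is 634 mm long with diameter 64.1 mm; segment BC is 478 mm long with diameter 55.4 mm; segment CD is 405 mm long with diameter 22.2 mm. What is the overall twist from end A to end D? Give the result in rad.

ω = 185 rad/s, so T = P/ω = 32.5×745.7 / 185.0 = 131.0 N·m.
J_AB = π(0.0641)⁴/32 = 1.66×10^-6 m⁴; J_BC = π(0.0554)⁴/32 = 9.25×10^-7 m⁴; J_CD = π(0.0222)⁴/32 = 2.38×10^-8 m⁴.
θ = (T/G)·Σ L_i/J_i = (131.0/38.2×10⁹)·(0.634/1.66×10^-6 + 0.478/9.25×10^-7 + 0.405/2.38×10^-8) = 0.06133 rad.

0.0613 rad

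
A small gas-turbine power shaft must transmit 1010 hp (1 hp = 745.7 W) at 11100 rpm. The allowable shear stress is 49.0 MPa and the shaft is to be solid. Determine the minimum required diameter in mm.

ω = 2π·11100/60 = 1162 rad/s, so T = P/ω = 1010×745.7 / 1162 = 647.9 N·m.
For a solid shaft τ_max = 16T/(πd³), so d = (16T/(π τ_allow))^(1/3) = (16·647.9/(π·4.90×10^7))^(1/3) = 0.04069 m.

40.7 mm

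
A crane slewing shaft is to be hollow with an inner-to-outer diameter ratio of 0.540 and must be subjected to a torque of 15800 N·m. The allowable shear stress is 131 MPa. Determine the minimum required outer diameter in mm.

For a hollow shaft with d_i/d_o = 0.540: τ_max = 16T/(π d_o³ (1−k⁴)), so d_o = [16T/(π τ_allow (1−k⁴))]^(1/3) = [16·15800/(π·1.31×10^8·0.9150)]^(1/3) = 0.08756 m.

87.6 mm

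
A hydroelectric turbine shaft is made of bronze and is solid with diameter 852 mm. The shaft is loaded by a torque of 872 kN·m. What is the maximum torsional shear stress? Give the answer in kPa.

7180 kPa

J = πd⁴/32 = π(0.852)⁴/32 = 0.05173 m⁴.
τ_max = T·r/J = 872000 × 0.426 / 0.05173 = 7.181×10^6 Pa.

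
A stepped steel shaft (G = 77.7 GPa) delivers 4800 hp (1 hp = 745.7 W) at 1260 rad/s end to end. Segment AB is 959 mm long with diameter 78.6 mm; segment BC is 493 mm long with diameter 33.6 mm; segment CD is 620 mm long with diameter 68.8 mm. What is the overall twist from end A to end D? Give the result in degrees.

ω = 1260 rad/s, so T = P/ω = 4800×745.7 / 1260 = 2841 N·m.
J_AB = π(0.0786)⁴/32 = 3.75×10^-6 m⁴; J_BC = π(0.0336)⁴/32 = 1.25×10^-7 m⁴; J_CD = π(0.0688)⁴/32 = 2.20×10^-6 m⁴.
θ = (T/G)·Σ L_i/J_i = (2841/77.7×10⁹)·(0.959/3.75×10^-6 + 0.493/1.25×10^-7 + 0.620/2.20×10^-6) = 0.1637 rad.

9.38°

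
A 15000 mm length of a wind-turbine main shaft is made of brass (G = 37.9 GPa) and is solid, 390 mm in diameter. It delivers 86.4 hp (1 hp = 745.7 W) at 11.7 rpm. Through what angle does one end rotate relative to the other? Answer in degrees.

ω = 2π·11.7/60 = 1.225 rad/s, so T = P/ω = 86.4×745.7 / 1.225 = 52590 N·m.
J = πd⁴/32 = π(0.390)⁴/32 = 2.271×10^-3 m⁴.
θ = T·L/(G·J) = 52590 × 15.0 / (37.9×10⁹ × 2.271×10^-3) = 9.163×10^-3 rad.

0.525°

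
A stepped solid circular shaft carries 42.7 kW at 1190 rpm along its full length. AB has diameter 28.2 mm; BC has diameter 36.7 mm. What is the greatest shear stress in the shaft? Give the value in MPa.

ω = 2π·1190/60 = 124.6 rad/s, so T = P/ω = 42.7×10³ / 124.6 = 342.7 N·m.
Under the same torque, τ_max = 16T/(πd³) is largest where d is smallest — segment AB (d = 28.2 mm).
τ_max = 16·342.7/(π·(0.0282)³) = 7.782×10^7 Pa.

77.8 MPa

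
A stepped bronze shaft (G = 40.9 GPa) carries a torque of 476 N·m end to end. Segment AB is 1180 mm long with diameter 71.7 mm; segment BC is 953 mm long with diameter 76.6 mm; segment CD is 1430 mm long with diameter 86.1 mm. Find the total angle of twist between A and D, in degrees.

0.668°

J_AB = π(0.0717)⁴/32 = 2.59×10^-6 m⁴; J_BC = π(0.0766)⁴/32 = 3.38×10^-6 m⁴; J_CD = π(0.0861)⁴/32 = 5.40×10^-6 m⁴.
θ = (T/G)·Σ L_i/J_i = (476.0/40.9×10⁹)·(1.18/2.59×10^-6 + 0.953/3.38×10^-6 + 1.43/5.40×10^-6) = 0.01166 rad.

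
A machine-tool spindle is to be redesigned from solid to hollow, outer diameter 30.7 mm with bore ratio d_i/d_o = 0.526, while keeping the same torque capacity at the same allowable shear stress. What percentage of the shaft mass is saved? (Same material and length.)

23.7 %

Equal τ_max and T ⇒ the solid shaft needs d_s³ = d_o³(1−k⁴), so d_s = 30.7·(1−0.526⁴)^(1/3) = 29.90 mm.
Area ratio A_h/A_s = d_o²(1−k²)/d_s² = (1−k²)/(1−k⁴)^(2/3) = 0.7628.
Mass saving = 1 − 0.7628 = 23.7 %.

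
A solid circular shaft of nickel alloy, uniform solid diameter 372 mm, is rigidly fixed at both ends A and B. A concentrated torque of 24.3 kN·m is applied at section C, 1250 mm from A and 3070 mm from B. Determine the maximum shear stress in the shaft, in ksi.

0.248 ksi

With uniform GJ and both ends fixed, compatibility θ_AC = θ_CB gives T_A·a = T_B·b, together with T_A + T_B = T₀.
T_A = T₀·b/(a+b) = 24300·3070/4320 = 17270 N·m; T_B = 7031 N·m.
τ in each portion: τ_AC = 1.71×10^6 Pa, τ_CB = 6.96×10^5 Pa; maximum is in AC.
τ_max = T_AC·r/J = 17270·0.186/1.88×10^-3 = 1.708×10^6 Pa.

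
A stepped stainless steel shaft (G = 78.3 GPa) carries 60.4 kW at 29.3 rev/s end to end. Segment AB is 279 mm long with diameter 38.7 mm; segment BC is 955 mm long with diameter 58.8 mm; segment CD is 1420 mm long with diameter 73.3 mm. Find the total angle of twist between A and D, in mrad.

10.8 mrad

ω = 2π·29.3 = 184.1 rad/s, so T = P/ω = 60.4×10³ / 184.1 = 328.1 N·m.
J_AB = π(0.0387)⁴/32 = 2.20×10^-7 m⁴; J_BC = π(0.0588)⁴/32 = 1.17×10^-6 m⁴; J_CD = π(0.0733)⁴/32 = 2.83×10^-6 m⁴.
θ = (T/G)·Σ L_i/J_i = (328.1/78.3×10⁹)·(0.279/2.20×10^-7 + 0.955/1.17×10^-6 + 1.42/2.83×10^-6) = 0.01082 rad.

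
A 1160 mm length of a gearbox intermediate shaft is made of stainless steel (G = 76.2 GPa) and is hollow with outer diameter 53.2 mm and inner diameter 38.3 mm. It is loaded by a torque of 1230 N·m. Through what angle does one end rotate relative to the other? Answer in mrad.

J = π(d_o⁴ − d_i⁴)/32 = π(0.0532⁴ − 0.0383⁴)/32 = 5.752×10^-7 m⁴.
θ = T·L/(G·J) = 1230 × 1.16 / (76.2×10⁹ × 5.752×10^-7) = 0.03256 rad.

32.6 mrad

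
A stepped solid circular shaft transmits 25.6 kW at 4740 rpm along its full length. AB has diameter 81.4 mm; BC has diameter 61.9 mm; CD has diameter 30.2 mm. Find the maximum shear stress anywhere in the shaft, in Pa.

ω = 2π·4740/60 = 496.4 rad/s, so T = P/ω = 25.6×10³ / 496.4 = 51.57 N·m.
Under the same torque, τ_max = 16T/(πd³) is largest where d is smallest — segment CD (d = 30.2 mm).
τ_max = 16·51.57/(π·(0.0302)³) = 9.536×10^6 Pa.

9.54e6 Pa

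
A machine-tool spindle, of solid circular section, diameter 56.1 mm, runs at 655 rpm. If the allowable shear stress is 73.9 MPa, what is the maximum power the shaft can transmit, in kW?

J = πd⁴/32 = π(0.0561)⁴/32 = 9.724×10^-7 m⁴.
T_max = τ_allow·J/r = 7.39×10^7 × 9.724×10^-7 / 0.0281 = 2562 N·m.
ω = 2π·655/60 = 68.59 rad/s, so P_max = T_max·ω = 1.757×10^5 W.

176 kW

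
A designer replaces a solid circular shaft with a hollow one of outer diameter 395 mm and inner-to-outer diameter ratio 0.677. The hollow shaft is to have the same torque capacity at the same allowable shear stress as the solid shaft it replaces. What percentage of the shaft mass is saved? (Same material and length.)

36.6 %

Equal τ_max and T ⇒ the solid shaft needs d_s³ = d_o³(1−k⁴), so d_s = 395·(1−0.677⁴)^(1/3) = 365.1 mm.
Area ratio A_h/A_s = d_o²(1−k²)/d_s² = (1−k²)/(1−k⁴)^(2/3) = 0.6339.
Mass saving = 1 − 0.6339 = 36.6 %.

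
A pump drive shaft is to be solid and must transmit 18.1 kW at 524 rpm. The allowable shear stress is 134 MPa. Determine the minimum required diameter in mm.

ω = 2π·524/60 = 54.87 rad/s, so T = P/ω = 18.1×10³ / 54.87 = 329.9 N·m.
For a solid shaft τ_max = 16T/(πd³), so d = (16T/(π τ_allow))^(1/3) = (16·329.9/(π·1.34×10^8))^(1/3) = 0.02323 m.

23.2 mm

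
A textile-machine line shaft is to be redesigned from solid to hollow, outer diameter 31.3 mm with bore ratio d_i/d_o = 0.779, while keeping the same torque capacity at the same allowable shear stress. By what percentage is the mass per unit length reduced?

46.6 %

Equal τ_max and T ⇒ the solid shaft needs d_s³ = d_o³(1−k⁴), so d_s = 31.3·(1−0.779⁴)^(1/3) = 26.86 mm.
Area ratio A_h/A_s = d_o²(1−k²)/d_s² = (1−k²)/(1−k⁴)^(2/3) = 0.5340.
Mass saving = 1 − 0.5340 = 46.6 %.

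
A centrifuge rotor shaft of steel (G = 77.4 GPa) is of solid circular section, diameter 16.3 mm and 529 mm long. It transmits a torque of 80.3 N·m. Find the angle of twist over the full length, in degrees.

J = πd⁴/32 = π(0.0163)⁴/32 = 6.930×10^-9 m⁴.
θ = T·L/(G·J) = 80.30 × 0.529 / (77.4×10⁹ × 6.930×10^-9) = 0.07919 rad.

4.54°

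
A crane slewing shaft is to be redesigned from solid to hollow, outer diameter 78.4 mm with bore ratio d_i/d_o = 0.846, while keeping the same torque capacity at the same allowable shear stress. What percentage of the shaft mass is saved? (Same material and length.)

54.1 %

Equal τ_max and T ⇒ the solid shaft needs d_s³ = d_o³(1−k⁴), so d_s = 78.4·(1−0.846⁴)^(1/3) = 61.71 mm.
Area ratio A_h/A_s = d_o²(1−k²)/d_s² = (1−k²)/(1−k⁴)^(2/3) = 0.4588.
Mass saving = 1 − 0.4588 = 54.1 %.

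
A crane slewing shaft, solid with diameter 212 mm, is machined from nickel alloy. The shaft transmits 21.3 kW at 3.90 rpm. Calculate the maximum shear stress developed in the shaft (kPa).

27900 kPa

ω = 2π·3.90/60 = 0.4084 rad/s, so T = P/ω = 21.3×10³ / 0.4084 = 52150 N·m.
J = πd⁴/32 = π(0.212)⁴/32 = 1.983×10^-4 m⁴.
τ_max = T·r/J = 52150 × 0.106 / 1.983×10^-4 = 2.788×10^7 Pa.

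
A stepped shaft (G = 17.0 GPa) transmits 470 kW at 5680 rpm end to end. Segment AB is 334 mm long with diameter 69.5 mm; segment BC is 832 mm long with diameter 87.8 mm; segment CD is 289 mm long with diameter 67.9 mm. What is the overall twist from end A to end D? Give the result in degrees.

1.14°

ω = 2π·5680/60 = 594.8 rad/s, so T = P/ω = 470×10³ / 594.8 = 790.2 N·m.
J_AB = π(0.0695)⁴/32 = 2.29×10^-6 m⁴; J_BC = π(0.0878)⁴/32 = 5.83×10^-6 m⁴; J_CD = π(0.0679)⁴/32 = 2.09×10^-6 m⁴.
θ = (T/G)·Σ L_i/J_i = (790.2/17.0×10⁹)·(0.334/2.29×10^-6 + 0.832/5.83×10^-6 + 0.289/2.09×10^-6) = 0.01984 rad.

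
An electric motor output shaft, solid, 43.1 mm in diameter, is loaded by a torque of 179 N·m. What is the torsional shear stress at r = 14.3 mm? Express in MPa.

J = πd⁴/32 = π(0.0431)⁴/32 = 3.388×10^-7 m⁴.
Shear stress varies linearly with radius: τ = T·r/J = 179.0 × 0.0143 / 3.388×10^-7 = 7.556×10^6 Pa.

7.56 MPa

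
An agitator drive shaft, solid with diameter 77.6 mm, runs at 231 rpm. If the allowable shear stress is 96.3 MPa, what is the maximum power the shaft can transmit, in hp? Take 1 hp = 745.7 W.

J = πd⁴/32 = π(0.0776)⁴/32 = 3.560×10^-6 m⁴.
T_max = τ_allow·J/r = 9.63×10^7 × 3.560×10^-6 / 0.0388 = 8836 N·m.
ω = 2π·231/60 = 24.19 rad/s, so P_max = T_max·ω = 2.137×10^5 W.

287 hp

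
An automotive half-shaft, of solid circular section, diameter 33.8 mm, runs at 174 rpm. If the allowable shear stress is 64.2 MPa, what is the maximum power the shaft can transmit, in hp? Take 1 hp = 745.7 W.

11.9 hp

J = πd⁴/32 = π(0.0338)⁴/32 = 1.281×10^-7 m⁴.
T_max = τ_allow·J/r = 6.42×10^7 × 1.281×10^-7 / 0.0169 = 486.8 N·m.
ω = 2π·174/60 = 18.22 rad/s, so P_max = T_max·ω = 8869 W.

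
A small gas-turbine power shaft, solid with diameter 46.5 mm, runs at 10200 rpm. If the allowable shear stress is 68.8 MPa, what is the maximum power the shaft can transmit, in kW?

J = πd⁴/32 = π(0.0465)⁴/32 = 4.590×10^-7 m⁴.
T_max = τ_allow·J/r = 6.88×10^7 × 4.590×10^-7 / 0.0232 = 1358 N·m.
ω = 2π·10200/60 = 1068 rad/s, so P_max = T_max·ω = 1.451×10^6 W.

1450 kW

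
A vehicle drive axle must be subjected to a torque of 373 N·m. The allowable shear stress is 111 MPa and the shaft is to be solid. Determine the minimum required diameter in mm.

For a solid shaft τ_max = 16T/(πd³), so d = (16T/(π τ_allow))^(1/3) = (16·373.0/(π·1.11×10^8))^(1/3) = 0.02577 m.

25.8 mm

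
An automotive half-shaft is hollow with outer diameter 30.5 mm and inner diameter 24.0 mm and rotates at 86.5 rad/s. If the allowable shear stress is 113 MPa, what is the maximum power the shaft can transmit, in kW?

J = π(d_o⁴ − d_i⁴)/32 = π(0.0305⁴ − 0.0240⁴)/32 = 5.238×10^-8 m⁴.
T_max = τ_allow·J/r = 1.13×10^8 × 5.238×10^-8 / 0.0152 = 388.2 N·m.
ω = 86.5 rad/s, so P_max = T_max·ω = 3.358×10^4 W.

33.6 kW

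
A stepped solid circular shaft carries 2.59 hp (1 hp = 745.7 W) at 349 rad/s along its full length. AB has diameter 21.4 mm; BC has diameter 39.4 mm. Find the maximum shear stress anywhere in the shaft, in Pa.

2.88e6 Pa

ω = 349 rad/s, so T = P/ω = 2.59×745.7 / 349.0 = 5.534 N·m.
Under the same torque, τ_max = 16T/(πd³) is largest where d is smallest — segment AB (d = 21.4 mm).
τ_max = 16·5.534/(π·(0.0214)³) = 2.876×10^6 Pa.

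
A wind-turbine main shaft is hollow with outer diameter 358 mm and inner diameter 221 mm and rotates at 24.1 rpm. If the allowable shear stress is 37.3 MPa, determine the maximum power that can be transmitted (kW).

725 kW

J = π(d_o⁴ − d_i⁴)/32 = π(0.358⁴ − 0.221⁴)/32 = 1.378×10^-3 m⁴.
T_max = τ_allow·J/r = 3.73×10^7 × 1.378×10^-3 / 0.179 = 287200 N·m.
ω = 2π·24.1/60 = 2.524 rad/s, so P_max = T_max·ω = 7.249×10^5 W.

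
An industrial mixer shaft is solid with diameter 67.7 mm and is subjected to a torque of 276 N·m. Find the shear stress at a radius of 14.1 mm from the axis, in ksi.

J = πd⁴/32 = π(0.0677)⁴/32 = 2.062×10^-6 m⁴.
Shear stress varies linearly with radius: τ = T·r/J = 276.0 × 0.0141 / 2.062×10^-6 = 1.887×10^6 Pa.

0.274 ksi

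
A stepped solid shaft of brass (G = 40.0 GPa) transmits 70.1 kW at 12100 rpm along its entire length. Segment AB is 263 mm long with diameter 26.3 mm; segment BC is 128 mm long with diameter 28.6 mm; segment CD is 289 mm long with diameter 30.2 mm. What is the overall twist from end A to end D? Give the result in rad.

0.0153 rad

ω = 2π·12100/60 = 1267 rad/s, so T = P/ω = 70.1×10³ / 1267 = 55.32 N·m.
J_AB = π(0.0263)⁴/32 = 4.70×10^-8 m⁴; J_BC = π(0.0286)⁴/32 = 6.57×10^-8 m⁴; J_CD = π(0.0302)⁴/32 = 8.17×10^-8 m⁴.
θ = (T/G)·Σ L_i/J_i = (55.32/40.0×10⁹)·(0.263/4.70×10^-8 + 0.128/6.57×10^-8 + 0.289/8.17×10^-8) = 0.01533 rad.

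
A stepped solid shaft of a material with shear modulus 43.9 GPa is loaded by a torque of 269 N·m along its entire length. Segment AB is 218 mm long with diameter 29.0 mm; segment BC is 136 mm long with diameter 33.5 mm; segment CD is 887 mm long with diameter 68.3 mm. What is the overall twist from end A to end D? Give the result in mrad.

28.5 mrad

J_AB = π(0.0290)⁴/32 = 6.94×10^-8 m⁴; J_BC = π(0.0335)⁴/32 = 1.24×10^-7 m⁴; J_CD = π(0.0683)⁴/32 = 2.14×10^-6 m⁴.
θ = (T/G)·Σ L_i/J_i = (269.0/43.9×10⁹)·(0.218/6.94×10^-8 + 0.136/1.24×10^-7 + 0.887/2.14×10^-6) = 0.02852 rad.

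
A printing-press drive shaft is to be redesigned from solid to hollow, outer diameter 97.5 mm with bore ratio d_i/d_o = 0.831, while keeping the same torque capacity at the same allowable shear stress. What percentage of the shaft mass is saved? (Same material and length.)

52.3 %

Equal τ_max and T ⇒ the solid shaft needs d_s³ = d_o³(1−k⁴), so d_s = 97.5·(1−0.831⁴)^(1/3) = 78.56 mm.
Area ratio A_h/A_s = d_o²(1−k²)/d_s² = (1−k²)/(1−k⁴)^(2/3) = 0.4766.
Mass saving = 1 − 0.4766 = 52.3 %.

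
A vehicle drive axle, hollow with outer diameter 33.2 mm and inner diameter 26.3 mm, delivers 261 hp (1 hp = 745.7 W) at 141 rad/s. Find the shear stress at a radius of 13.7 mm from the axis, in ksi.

37.9 ksi

ω = 141 rad/s, so T = P/ω = 261×745.7 / 141.0 = 1380 N·m.
J = π(d_o⁴ − d_i⁴)/32 = π(0.0332⁴ − 0.0263⁴)/32 = 7.231×10^-8 m⁴.
Shear stress varies linearly with radius: τ = T·r/J = 1380 × 0.0137 / 7.231×10^-8 = 2.615×10^8 Pa.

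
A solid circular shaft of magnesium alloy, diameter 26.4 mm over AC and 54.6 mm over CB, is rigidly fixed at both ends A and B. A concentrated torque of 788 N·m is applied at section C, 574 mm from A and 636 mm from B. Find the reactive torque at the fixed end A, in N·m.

Compatibility: T_A·a/J_AC = T_B·b/J_CB with T_A + T_B = T₀.
J_AC = 4.77×10^-8 m⁴, J_CB = 8.73×10^-7 m⁴, so T_A = T₀·(J_AC/a)/((J_AC/a)+(J_CB/b)) = 45.00 N·m, T_B = 743.0 N·m.

45.0 N·m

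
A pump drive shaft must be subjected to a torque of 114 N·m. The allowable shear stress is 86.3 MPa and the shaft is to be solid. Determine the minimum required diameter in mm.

18.9 mm

For a solid shaft τ_max = 16T/(πd³), so d = (16T/(π τ_allow))^(1/3) = (16·114.0/(π·8.63×10^7))^(1/3) = 0.01888 m.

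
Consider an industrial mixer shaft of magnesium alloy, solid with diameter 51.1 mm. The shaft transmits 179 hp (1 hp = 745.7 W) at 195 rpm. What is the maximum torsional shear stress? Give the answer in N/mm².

ω = 2π·195/60 = 20.42 rad/s, so T = P/ω = 179×745.7 / 20.42 = 6537 N·m.
J = πd⁴/32 = π(0.0511)⁴/32 = 6.694×10^-7 m⁴.
τ_max = T·r/J = 6537 × 0.0255 / 6.694×10^-7 = 2.495×10^8 Pa.

249 N/mm²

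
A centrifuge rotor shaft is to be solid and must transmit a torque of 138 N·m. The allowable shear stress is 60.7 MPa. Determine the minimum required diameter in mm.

For a solid shaft τ_max = 16T/(πd³), so d = (16T/(π τ_allow))^(1/3) = (16·138.0/(π·6.07×10^7))^(1/3) = 0.02262 m.

22.6 mm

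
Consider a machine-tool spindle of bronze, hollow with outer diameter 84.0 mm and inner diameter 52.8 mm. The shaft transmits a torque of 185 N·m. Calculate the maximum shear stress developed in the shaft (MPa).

J = π(d_o⁴ − d_i⁴)/32 = π(0.0840⁴ − 0.0528⁴)/32 = 4.125×10^-6 m⁴.
τ_max = T·r/J = 185.0 × 0.0420 / 4.125×10^-6 = 1.884×10^6 Pa.

1.88 MPa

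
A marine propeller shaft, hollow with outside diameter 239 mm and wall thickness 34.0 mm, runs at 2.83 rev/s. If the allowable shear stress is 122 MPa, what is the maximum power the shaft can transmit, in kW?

4290 kW

J = π(d_o⁴ − d_i⁴)/32 = π(0.239⁴ − 0.171⁴)/32 = 2.364×10^-4 m⁴.
T_max = τ_allow·J/r = 1.22×10^8 × 2.364×10^-4 / 0.119 = 241300 N·m.
ω = 2π·2.83 = 17.78 rad/s, so P_max = T_max·ω = 4.291×10^6 W.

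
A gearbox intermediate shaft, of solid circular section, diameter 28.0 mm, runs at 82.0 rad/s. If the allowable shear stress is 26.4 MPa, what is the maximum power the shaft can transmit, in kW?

J = πd⁴/32 = π(0.0280)⁴/32 = 6.034×10^-8 m⁴.
T_max = τ_allow·J/r = 2.64×10^7 × 6.034×10^-8 / 0.0140 = 113.8 N·m.
ω = 82.0 rad/s, so P_max = T_max·ω = 9331 W.

9.33 kW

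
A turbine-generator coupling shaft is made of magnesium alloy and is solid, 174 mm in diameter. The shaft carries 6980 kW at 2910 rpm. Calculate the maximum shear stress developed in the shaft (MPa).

ω = 2π·2910/60 = 304.7 rad/s, so T = P/ω = 6980×10³ / 304.7 = 22910 N·m.
J = πd⁴/32 = π(0.174)⁴/32 = 8.999×10^-5 m⁴.
τ_max = T·r/J = 22910 × 0.0870 / 8.999×10^-5 = 2.214×10^7 Pa.

22.1 MPa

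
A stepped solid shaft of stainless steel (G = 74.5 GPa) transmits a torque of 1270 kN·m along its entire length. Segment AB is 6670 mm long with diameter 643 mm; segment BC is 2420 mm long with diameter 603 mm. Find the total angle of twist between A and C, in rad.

0.00995 rad

J_AB = π(0.643)⁴/32 = 0.0168 m⁴; J_BC = π(0.603)⁴/32 = 0.0130 m⁴.
θ = (T/G)·Σ L_i/J_i = (1.270e6/74.5×10⁹)·(6.67/0.0168 + 2.42/0.0130) = 9.954×10^-3 rad.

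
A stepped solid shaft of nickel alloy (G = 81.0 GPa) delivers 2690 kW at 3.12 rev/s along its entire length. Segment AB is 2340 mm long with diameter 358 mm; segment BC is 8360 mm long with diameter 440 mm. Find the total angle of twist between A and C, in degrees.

ω = 2π·3.12 = 19.60 rad/s, so T = P/ω = 2690×10³ / 19.60 = 137200 N·m.
J_AB = π(0.358)⁴/32 = 1.61×10^-3 m⁴; J_BC = π(0.440)⁴/32 = 3.68×10^-3 m⁴.
θ = (T/G)·Σ L_i/J_i = (137200/81.0×10⁹)·(2.34/1.61×10^-3 + 8.36/3.68×10^-3) = 6.307×10^-3 rad.

0.361°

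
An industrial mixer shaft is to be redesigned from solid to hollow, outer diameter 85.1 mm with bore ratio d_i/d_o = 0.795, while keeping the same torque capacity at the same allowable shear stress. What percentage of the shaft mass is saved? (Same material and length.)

Equal τ_max and T ⇒ the solid shaft needs d_s³ = d_o³(1−k⁴), so d_s = 85.1·(1−0.795⁴)^(1/3) = 71.80 mm.
Area ratio A_h/A_s = d_o²(1−k²)/d_s² = (1−k²)/(1−k⁴)^(2/3) = 0.5170.
Mass saving = 1 − 0.5170 = 48.3 %.

48.3 %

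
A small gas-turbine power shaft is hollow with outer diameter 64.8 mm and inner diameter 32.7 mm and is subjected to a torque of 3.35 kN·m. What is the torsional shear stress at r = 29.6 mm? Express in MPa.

61.3 MPa

J = π(d_o⁴ − d_i⁴)/32 = π(0.0648⁴ − 0.0327⁴)/32 = 1.619×10^-6 m⁴.
Shear stress varies linearly with radius: τ = T·r/J = 3350 × 0.0296 / 1.619×10^-6 = 6.126×10^7 Pa.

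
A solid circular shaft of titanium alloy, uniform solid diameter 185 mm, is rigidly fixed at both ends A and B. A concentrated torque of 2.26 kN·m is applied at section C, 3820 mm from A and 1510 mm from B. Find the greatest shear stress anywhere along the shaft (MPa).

1.30 MPa

With uniform GJ and both ends fixed, compatibility θ_AC = θ_CB gives T_A·a = T_B·b, together with T_A + T_B = T₀.
T_A = T₀·b/(a+b) = 2260·1510/5330 = 640.3 N·m; T_B = 1620 N·m.
τ in each portion: τ_AC = 5.15×10^5 Pa, τ_CB = 1.30×10^6 Pa; maximum is in CB.
τ_max = T_CB·r/J = 1620·0.0925/1.15×10^-4 = 1.303×10^6 Pa.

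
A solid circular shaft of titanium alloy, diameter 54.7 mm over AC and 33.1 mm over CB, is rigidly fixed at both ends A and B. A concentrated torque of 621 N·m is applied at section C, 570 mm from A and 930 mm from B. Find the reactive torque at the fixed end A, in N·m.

Compatibility: T_A·a/J_AC = T_B·b/J_CB with T_A + T_B = T₀.
J_AC = 8.79×10^-7 m⁴, J_CB = 1.18×10^-7 m⁴, so T_A = T₀·(J_AC/a)/((J_AC/a)+(J_CB/b)) = 573.8 N·m, T_B = 47.16 N·m.

574 N·m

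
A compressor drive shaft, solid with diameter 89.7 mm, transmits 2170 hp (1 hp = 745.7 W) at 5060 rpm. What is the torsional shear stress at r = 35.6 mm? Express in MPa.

17.1 MPa

ω = 2π·5060/60 = 529.9 rad/s, so T = P/ω = 2170×745.7 / 529.9 = 3054 N·m.
J = πd⁴/32 = π(0.0897)⁴/32 = 6.356×10^-6 m⁴.
Shear stress varies linearly with radius: τ = T·r/J = 3054 × 0.0356 / 6.356×10^-6 = 1.711×10^7 Pa.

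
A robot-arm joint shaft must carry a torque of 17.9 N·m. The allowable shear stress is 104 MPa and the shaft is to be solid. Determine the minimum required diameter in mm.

For a solid shaft τ_max = 16T/(πd³), so d = (16T/(π τ_allow))^(1/3) = (16·17.90/(π·1.04×10^8))^(1/3) = 0.009570 m.

9.57 mm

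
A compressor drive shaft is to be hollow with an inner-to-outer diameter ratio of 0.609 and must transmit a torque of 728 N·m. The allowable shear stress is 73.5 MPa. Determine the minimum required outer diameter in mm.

For a hollow shaft with d_i/d_o = 0.609: τ_max = 16T/(π d_o³ (1−k⁴)), so d_o = [16T/(π τ_allow (1−k⁴))]^(1/3) = [16·728.0/(π·7.35×10^7·0.8624)]^(1/3) = 0.03882 m.

38.8 mm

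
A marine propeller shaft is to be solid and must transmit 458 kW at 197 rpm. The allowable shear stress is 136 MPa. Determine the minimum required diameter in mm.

ω = 2π·197/60 = 20.63 rad/s, so T = P/ω = 458×10³ / 20.63 = 22200 N·m.
For a solid shaft τ_max = 16T/(πd³), so d = (16T/(π τ_allow))^(1/3) = (16·22200/(π·1.36×10^8))^(1/3) = 0.09403 m.

94.0 mm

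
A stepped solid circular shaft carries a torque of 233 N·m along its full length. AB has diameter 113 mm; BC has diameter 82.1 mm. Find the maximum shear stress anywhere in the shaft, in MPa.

Under the same torque, τ_max = 16T/(πd³) is largest where d is smallest — segment BC (d = 82.1 mm).
τ_max = 16·233.0/(π·(0.0821)³) = 2.144×10^6 Pa.

2.14 MPa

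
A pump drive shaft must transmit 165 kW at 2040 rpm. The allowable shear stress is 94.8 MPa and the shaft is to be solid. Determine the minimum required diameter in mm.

ω = 2π·2040/60 = 213.6 rad/s, so T = P/ω = 165×10³ / 213.6 = 772.4 N·m.
For a solid shaft τ_max = 16T/(πd³), so d = (16T/(π τ_allow))^(1/3) = (16·772.4/(π·9.48×10^7))^(1/3) = 0.03462 m.

34.6 mm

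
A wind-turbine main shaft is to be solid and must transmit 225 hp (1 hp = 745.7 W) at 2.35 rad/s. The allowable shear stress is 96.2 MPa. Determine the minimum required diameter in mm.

156 mm

ω = 2.35 rad/s, so T = P/ω = 225×745.7 / 2.350 = 71400 N·m.
For a solid shaft τ_max = 16T/(πd³), so d = (16T/(π τ_allow))^(1/3) = (16·71400/(π·9.62×10^7))^(1/3) = 0.1558 m.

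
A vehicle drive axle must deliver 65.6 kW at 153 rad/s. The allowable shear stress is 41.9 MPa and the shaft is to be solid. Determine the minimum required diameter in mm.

37.4 mm

ω = 153 rad/s, so T = P/ω = 65.6×10³ / 153.0 = 428.8 N·m.
For a solid shaft τ_max = 16T/(πd³), so d = (16T/(π τ_allow))^(1/3) = (16·428.8/(π·4.19×10^7))^(1/3) = 0.03735 m.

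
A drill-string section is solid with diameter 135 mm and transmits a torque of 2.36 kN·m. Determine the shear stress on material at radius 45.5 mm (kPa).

J = πd⁴/32 = π(0.135)⁴/32 = 3.261×10^-5 m⁴.
Shear stress varies linearly with radius: τ = T·r/J = 2360 × 0.0455 / 3.261×10^-5 = 3.293×10^6 Pa.

3290 kPa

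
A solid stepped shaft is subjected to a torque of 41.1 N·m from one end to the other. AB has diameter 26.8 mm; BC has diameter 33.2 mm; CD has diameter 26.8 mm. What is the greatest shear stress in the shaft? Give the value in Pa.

1.09e7 Pa

Under the same torque, τ_max = 16T/(πd³) is largest where d is smallest — segment AB (d = 26.8 mm).
τ_max = 16·41.10/(π·(0.0268)³) = 1.087×10^7 Pa.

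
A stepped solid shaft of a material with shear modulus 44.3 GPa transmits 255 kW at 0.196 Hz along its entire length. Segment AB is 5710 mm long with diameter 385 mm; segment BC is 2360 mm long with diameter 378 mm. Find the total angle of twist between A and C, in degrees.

1.02°

ω = 2π·0.196 = 1.232 rad/s, so T = P/ω = 255×10³ / 1.232 = 207100 N·m.
J_AB = π(0.385)⁴/32 = 2.16×10^-3 m⁴; J_BC = π(0.378)⁴/32 = 2.00×10^-3 m⁴.
θ = (T/G)·Σ L_i/J_i = (207100/44.3×10⁹)·(5.71/2.16×10^-3 + 2.36/2.00×10^-3) = 0.01788 rad.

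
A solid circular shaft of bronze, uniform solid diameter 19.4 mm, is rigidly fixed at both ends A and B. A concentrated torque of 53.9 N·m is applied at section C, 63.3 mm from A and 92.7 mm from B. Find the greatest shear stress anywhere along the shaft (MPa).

22.3 MPa

With uniform GJ and both ends fixed, compatibility θ_AC = θ_CB gives T_A·a = T_B·b, together with T_A + T_B = T₀.
T_A = T₀·b/(a+b) = 53.90·92.7/156.0 = 32.03 N·m; T_B = 21.87 N·m.
τ in each portion: τ_AC = 2.23×10^7 Pa, τ_CB = 1.53×10^7 Pa; maximum is in AC.
τ_max = T_AC·r/J = 32.03·0.00970/1.39×10^-8 = 2.234×10^7 Pa.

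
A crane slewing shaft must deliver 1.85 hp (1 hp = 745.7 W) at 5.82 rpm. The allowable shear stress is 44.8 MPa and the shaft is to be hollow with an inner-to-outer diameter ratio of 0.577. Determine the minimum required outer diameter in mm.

66.1 mm

ω = 2π·5.82/60 = 0.6095 rad/s, so T = P/ω = 1.85×745.7 / 0.6095 = 2264 N·m.
For a hollow shaft with d_i/d_o = 0.577: τ_max = 16T/(π d_o³ (1−k⁴)), so d_o = [16T/(π τ_allow (1−k⁴))]^(1/3) = [16·2264/(π·4.48×10^7·0.8892)]^(1/3) = 0.06615 m.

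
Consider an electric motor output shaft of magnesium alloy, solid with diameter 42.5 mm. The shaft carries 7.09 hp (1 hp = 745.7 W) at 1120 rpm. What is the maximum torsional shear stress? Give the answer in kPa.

ω = 2π·1120/60 = 117.3 rad/s, so T = P/ω = 7.09×745.7 / 117.3 = 45.08 N·m.
J = πd⁴/32 = π(0.0425)⁴/32 = 3.203×10^-7 m⁴.
τ_max = T·r/J = 45.08 × 0.0213 / 3.203×10^-7 = 2.991×10^6 Pa.

2990 kPa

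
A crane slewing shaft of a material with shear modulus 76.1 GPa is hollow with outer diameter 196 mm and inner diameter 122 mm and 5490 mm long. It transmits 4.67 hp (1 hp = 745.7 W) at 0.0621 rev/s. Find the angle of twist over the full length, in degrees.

ω = 2π·0.0621 = 0.3902 rad/s, so T = P/ω = 4.67×745.7 / 0.3902 = 8925 N·m.
J = π(d_o⁴ − d_i⁴)/32 = π(0.196⁴ − 0.122⁴)/32 = 1.231×10^-4 m⁴.
θ = T·L/(G·J) = 8925 × 5.49 / (76.1×10⁹ × 1.231×10^-4) = 5.229×10^-3 rad.

0.300°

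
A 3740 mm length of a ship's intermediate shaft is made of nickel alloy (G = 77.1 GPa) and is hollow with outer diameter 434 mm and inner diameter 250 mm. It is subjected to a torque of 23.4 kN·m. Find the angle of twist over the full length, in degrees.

0.0210°

J = π(d_o⁴ − d_i⁴)/32 = π(0.434⁴ − 0.250⁴)/32 = 3.100×10^-3 m⁴.
θ = T·L/(G·J) = 23400 × 3.74 / (77.1×10⁹ × 3.100×10^-3) = 3.662×10^-4 rad.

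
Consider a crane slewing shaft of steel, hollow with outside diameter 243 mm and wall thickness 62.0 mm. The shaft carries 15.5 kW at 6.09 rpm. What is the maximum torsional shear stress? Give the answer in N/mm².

ω = 2π·6.09/60 = 0.6377 rad/s, so T = P/ω = 15.5×10³ / 0.6377 = 24300 N·m.
J = π(d_o⁴ − d_i⁴)/32 = π(0.243⁴ − 0.119⁴)/32 = 3.226×10^-4 m⁴.
τ_max = T·r/J = 24300 × 0.121 / 3.226×10^-4 = 9.153×10^6 Pa.

9.15 N/mm²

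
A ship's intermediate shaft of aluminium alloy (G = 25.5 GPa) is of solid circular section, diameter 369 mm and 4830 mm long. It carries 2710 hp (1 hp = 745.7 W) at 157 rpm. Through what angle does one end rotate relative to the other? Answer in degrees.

ω = 2π·157/60 = 16.44 rad/s, so T = P/ω = 2710×745.7 / 16.44 = 122900 N·m.
J = πd⁴/32 = π(0.369)⁴/32 = 1.820×10^-3 m⁴.
θ = T·L/(G·J) = 122900 × 4.83 / (25.5×10⁹ × 1.820×10^-3) = 0.01279 rad.

0.733°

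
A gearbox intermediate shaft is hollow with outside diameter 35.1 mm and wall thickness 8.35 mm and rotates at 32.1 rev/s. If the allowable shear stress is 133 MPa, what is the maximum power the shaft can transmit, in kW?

211 kW

J = π(d_o⁴ − d_i⁴)/32 = π(0.0351⁴ − 0.0184⁴)/32 = 1.378×10^-7 m⁴.
T_max = τ_allow·J/r = 1.33×10^8 × 1.378×10^-7 / 0.0175 = 1044 N·m.
ω = 2π·32.1 = 201.7 rad/s, so P_max = T_max·ω = 2.106×10^5 W.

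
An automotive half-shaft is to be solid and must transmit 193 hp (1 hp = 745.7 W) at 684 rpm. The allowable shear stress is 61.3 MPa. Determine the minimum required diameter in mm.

55.1 mm

ω = 2π·684/60 = 71.63 rad/s, so T = P/ω = 193×745.7 / 71.63 = 2009 N·m.
For a solid shaft τ_max = 16T/(πd³), so d = (16T/(π τ_allow))^(1/3) = (16·2009/(π·6.13×10^7))^(1/3) = 0.05506 m.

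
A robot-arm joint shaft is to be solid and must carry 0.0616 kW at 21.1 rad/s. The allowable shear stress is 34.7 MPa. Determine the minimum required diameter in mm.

7.54 mm

ω = 21.1 rad/s, so T = P/ω = 0.0616×10³ / 21.10 = 2.919 N·m.
For a solid shaft τ_max = 16T/(πd³), so d = (16T/(π τ_allow))^(1/3) = (16·2.919/(π·3.47×10^7))^(1/3) = 0.007539 m.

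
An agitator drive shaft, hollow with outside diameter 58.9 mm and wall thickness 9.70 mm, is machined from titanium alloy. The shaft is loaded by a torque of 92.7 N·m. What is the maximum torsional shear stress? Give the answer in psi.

J = π(d_o⁴ − d_i⁴)/32 = π(0.0589⁴ − 0.0395⁴)/32 = 9.426×10^-7 m⁴.
τ_max = T·r/J = 92.70 × 0.0295 / 9.426×10^-7 = 2.896×10^6 Pa.

420 psi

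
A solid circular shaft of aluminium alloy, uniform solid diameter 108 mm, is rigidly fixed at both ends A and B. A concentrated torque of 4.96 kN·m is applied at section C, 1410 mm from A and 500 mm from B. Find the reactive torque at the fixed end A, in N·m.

With uniform GJ and both ends fixed, compatibility θ_AC = θ_CB gives T_A·a = T_B·b, together with T_A + T_B = T₀.
T_A = T₀·b/(a+b) = 4960·500/1910 = 1298 N·m; T_B = 3662 N·m.

1300 N·m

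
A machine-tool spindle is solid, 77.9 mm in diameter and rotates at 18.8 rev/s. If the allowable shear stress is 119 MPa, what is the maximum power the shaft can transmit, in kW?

J = πd⁴/32 = π(0.0779)⁴/32 = 3.615×10^-6 m⁴.
T_max = τ_allow·J/r = 1.19×10^8 × 3.615×10^-6 / 0.0390 = 11050 N·m.
ω = 2π·18.8 = 118.1 rad/s, so P_max = T_max·ω = 1.305×10^6 W.

1300 kW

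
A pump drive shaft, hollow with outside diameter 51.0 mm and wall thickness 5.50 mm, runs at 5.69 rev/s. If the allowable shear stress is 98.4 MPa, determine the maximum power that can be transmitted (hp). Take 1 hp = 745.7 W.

J = π(d_o⁴ − d_i⁴)/32 = π(0.0510⁴ − 0.0400⁴)/32 = 4.128×10^-7 m⁴.
T_max = τ_allow·J/r = 9.84×10^7 × 4.128×10^-7 / 0.0255 = 1593 N·m.
ω = 2π·5.69 = 35.75 rad/s, so P_max = T_max·ω = 5.696×10^4 W.

76.4 hp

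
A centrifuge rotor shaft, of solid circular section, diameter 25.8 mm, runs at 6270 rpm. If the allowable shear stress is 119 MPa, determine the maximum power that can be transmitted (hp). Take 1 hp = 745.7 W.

353 hp

J = πd⁴/32 = π(0.0258)⁴/32 = 4.350×10^-8 m⁴.
T_max = τ_allow·J/r = 1.19×10^8 × 4.350×10^-8 / 0.0129 = 401.3 N·m.
ω = 2π·6270/60 = 656.6 rad/s, so P_max = T_max·ω = 2.635×10^5 W.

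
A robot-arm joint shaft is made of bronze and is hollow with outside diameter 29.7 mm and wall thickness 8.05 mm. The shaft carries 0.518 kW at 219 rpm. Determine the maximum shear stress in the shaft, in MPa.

4.59 MPa

ω = 2π·219/60 = 22.93 rad/s, so T = P/ω = 0.518×10³ / 22.93 = 22.59 N·m.
J = π(d_o⁴ − d_i⁴)/32 = π(0.0297⁴ − 0.0136⁴)/32 = 7.303×10^-8 m⁴.
τ_max = T·r/J = 22.59 × 0.0149 / 7.303×10^-8 = 4.593×10^6 Pa.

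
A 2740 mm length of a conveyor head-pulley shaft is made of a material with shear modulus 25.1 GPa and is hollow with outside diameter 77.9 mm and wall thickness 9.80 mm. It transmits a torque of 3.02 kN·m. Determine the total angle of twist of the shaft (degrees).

J = π(d_o⁴ − d_i⁴)/32 = π(0.0779⁴ − 0.0583⁴)/32 = 2.481×10^-6 m⁴.
θ = T·L/(G·J) = 3020 × 2.74 / (25.1×10⁹ × 2.481×10^-6) = 0.1329 rad.

7.61°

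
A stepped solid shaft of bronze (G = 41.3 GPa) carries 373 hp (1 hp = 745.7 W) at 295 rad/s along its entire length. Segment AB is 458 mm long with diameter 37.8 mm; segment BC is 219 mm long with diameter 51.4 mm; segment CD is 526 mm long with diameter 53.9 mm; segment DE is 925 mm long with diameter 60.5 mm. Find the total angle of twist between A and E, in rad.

0.0900 rad

ω = 295 rad/s, so T = P/ω = 373×745.7 / 295.0 = 942.9 N·m.
J_AB = π(0.0378)⁴/32 = 2.00×10^-7 m⁴; J_BC = π(0.0514)⁴/32 = 6.85×10^-7 m⁴; J_CD = π(0.0539)⁴/32 = 8.29×10^-7 m⁴; J_DE = π(0.0605)⁴/32 = 1.32×10^-6 m⁴.
θ = (T/G)·Σ L_i/J_i = (942.9/41.3×10⁹)·(0.458/2.00×10^-7 + 0.219/6.85×10^-7 + 0.526/8.29×10^-7 + 0.925/1.32×10^-6) = 0.09001 rad.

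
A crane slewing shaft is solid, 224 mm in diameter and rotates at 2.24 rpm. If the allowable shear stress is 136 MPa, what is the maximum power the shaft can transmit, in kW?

70.4 kW

J = πd⁴/32 = π(0.224)⁴/32 = 2.472×10^-4 m⁴.
T_max = τ_allow·J/r = 1.36×10^8 × 2.472×10^-4 / 0.112 = 300100 N·m.
ω = 2π·2.24/60 = 0.2346 rad/s, so P_max = T_max·ω = 7.040×10^4 W.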